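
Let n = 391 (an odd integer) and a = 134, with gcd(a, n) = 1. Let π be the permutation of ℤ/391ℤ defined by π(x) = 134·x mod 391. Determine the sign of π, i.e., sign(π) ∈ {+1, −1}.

Start at x=81: 81 → 297 → 307 → 83 → 174 → 247 → 254 → … (one orbit).
The orbit structure of x ↦ 134x mod 391: 8 orbits of sizes [88, 88, 88, 88, 22, 8, 8, 1].
391 − 8 = 383 transpositions; sign(π) = (−1)^383 = -1.
(134|391)_J = -1 (Zolotarev's lemma cross-check).

-1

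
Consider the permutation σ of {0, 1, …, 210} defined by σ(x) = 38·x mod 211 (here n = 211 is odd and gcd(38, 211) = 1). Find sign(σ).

-1

Start at x=43: 43 → 157 → 58 → 94 → 196 → 63 → 73 → … (one orbit).
Decompose π into cycles: lengths [42, 42, 42, 42, 42, 1] (6 cycles, including the fixed point 0).
With 6 cycles on 211 points, sign = (−1)^{211−6} = -1.
The Jacobi symbol (38|211) = -1 (Zolotarev) agrees.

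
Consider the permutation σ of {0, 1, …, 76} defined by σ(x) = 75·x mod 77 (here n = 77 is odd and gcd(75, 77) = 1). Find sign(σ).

Orbit of 23 under x↦75x: [23, 31, 15, 47, 60, 34, 9]… (length divides ord_77(75)).
Cycle lengths of π_75 on ℤ/77ℤ: [30, 30, 6, 5, 5, 1]; 6 cycles in total.
77 − 6 = 71 transpositions; sign(π) = (−1)^71 = -1.

-1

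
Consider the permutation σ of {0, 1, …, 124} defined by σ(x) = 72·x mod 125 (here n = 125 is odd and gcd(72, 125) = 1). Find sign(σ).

Start at x=17: 17 → 99 → 3 → 91 → 52 → 119 → 68 → … (one orbit).
The orbit structure of x ↦ 72x mod 125: 4 orbits of sizes [100, 20, 4, 1].
With 4 cycles on 125 points, sign = (−1)^{125−4} = -1.
Via Zolotarev, sign(π_{72}) = (72|125) = -1.

-1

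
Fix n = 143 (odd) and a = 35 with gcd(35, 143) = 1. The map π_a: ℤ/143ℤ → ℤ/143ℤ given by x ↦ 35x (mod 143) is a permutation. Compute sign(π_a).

Start at x=29: 29 → 14 → 61 → 133 → 79 → 48 → 107 → … (one orbit).
10 cycles of lengths [30, 30, 30, 30, 10, 3, 3, 3, 3, 1].
sign(π) = (−1)^{n − #cycles} = (−1)^{143−10} = (−1)^133 = -1.
The Jacobi symbol (35|143) = -1 (Zolotarev) agrees.

-1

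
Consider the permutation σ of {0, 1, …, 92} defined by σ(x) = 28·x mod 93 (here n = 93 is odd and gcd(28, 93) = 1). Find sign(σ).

Trace 82: π^k(82) = [82, 64, 25, 49, 70, 7, 10] for k=0..6.
9 cycles of lengths [15, 15, 15, 15, 15, 15, 1, 1, 1].
93 − 9 = 84 transpositions; sign(π) = (−1)^84 = +1.
Zolotarev: (28|93) = +1, matching the cycle-count sign.

+1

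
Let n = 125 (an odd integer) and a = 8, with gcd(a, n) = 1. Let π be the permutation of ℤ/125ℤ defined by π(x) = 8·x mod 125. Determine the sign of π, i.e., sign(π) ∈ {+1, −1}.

Trace 34: π^k(34) = [34, 22, 51, 33, 14, 112, 21] for k=0..6.
The orbit structure of x ↦ 8x mod 125: 4 orbits of sizes [100, 20, 4, 1].
Σ(ℓ_i−1) = 125−4 = 121; sign = (−1)^121 = -1.
Via Zolotarev, sign(π_{8}) = (8|125) = -1.

-1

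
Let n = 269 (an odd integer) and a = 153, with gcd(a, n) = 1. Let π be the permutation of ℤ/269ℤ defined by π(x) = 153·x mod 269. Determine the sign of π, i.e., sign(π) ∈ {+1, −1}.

Trace 221: π^k(221) = [221, 188, 250, 52, 155, 43, 123] for k=0..6.
Decompose π into cycles: lengths [268, 1] (2 cycles, including the fixed point 0).
With 2 cycles on 269 points, sign = (−1)^{269−2} = -1.

-1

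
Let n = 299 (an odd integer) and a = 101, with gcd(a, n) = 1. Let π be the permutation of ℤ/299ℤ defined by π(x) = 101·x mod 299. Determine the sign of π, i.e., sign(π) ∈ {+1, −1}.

Start at x=289: 289 → 186 → 248 → 231 → 9 → 12 → 16 → … (one orbit).
Decompose π into cycles: lengths [66, 66, 66, 66, 11, 11, 6, 6, 1] (9 cycles, including the fixed point 0).
n − c = 299 − 9 = 290; sign = (−1)^290 = +1.

+1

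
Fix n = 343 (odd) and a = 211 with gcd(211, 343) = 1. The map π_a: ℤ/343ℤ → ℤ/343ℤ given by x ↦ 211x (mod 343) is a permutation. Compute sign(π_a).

Trace 43: π^k(43) = [43, 155, 120, 281, 295, 162, 225] for k=0..6.
Decompose π into cycles: lengths [49, 49, 49, 49, 49, 49, 7, 7, 7, 7, 7, 7, 1, 1, 1, 1, 1, 1, 1] (19 cycles, including the fixed point 0).
Σ(ℓ_i−1) = 343−19 = 324; sign = (−1)^324 = +1.

+1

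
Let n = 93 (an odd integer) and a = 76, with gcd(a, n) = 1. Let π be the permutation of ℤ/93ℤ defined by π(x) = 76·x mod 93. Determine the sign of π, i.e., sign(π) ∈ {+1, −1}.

Trace 67: π^k(67) = [67, 70, 19, 49, 4, 25, 40] for k=0..6.
Cycle lengths of π_76 on ℤ/93ℤ: [15, 15, 15, 15, 15, 15, 1, 1, 1]; 9 cycles in total.
n − c = 93 − 9 = 84; sign = (−1)^84 = +1.
Check: (76/93) = +1 by Zolotarev.

+1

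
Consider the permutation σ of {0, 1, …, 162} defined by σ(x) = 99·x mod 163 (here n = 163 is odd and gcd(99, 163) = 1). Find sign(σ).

Orbit of 64 under x↦99x: [64, 142, 40, 48, 25, 30, 36]… (length divides ord_163(99)).
4 cycles of lengths [54, 54, 54, 1].
With 4 cycles on 163 points, sign = (−1)^{163−4} = -1.
Via Zolotarev, sign(π_{99}) = (99|163) = -1.

-1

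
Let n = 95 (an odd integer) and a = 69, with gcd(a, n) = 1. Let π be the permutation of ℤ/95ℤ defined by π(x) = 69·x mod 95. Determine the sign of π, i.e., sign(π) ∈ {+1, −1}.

Trace 94: π^k(94) = [94, 26, 84, 1, 69, 11] for k=0..5.
Cycle type of π: 6×15 + 2×2 + 1; total 18 cycles.
sign(π) = (−1)^{n − #cycles} = (−1)^{95−18} = (−1)^77 = -1.
Check: (69/95) = -1 by Zolotarev.

-1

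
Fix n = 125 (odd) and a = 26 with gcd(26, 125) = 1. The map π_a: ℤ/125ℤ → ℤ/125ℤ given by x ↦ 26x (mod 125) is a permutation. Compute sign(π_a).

Trace 1: π^k(1) = [1, 26, 51, 76, 101] for k=0..4.
The orbit structure of x ↦ 26x mod 125: 45 orbits of sizes [5, 5, 5, 5, 5, 5, 5, 5, 5, 5, 5, 5, 5, 5, 5, 5, 5, 5, 5, 5, 1, 1, 1, 1, 1, 1, 1, 1, 1, 1, 1, 1, 1, 1, 1, 1, 1, 1, 1, 1, 1, 1, 1, 1, 1].
sign(π) = (−1)^{n − #cycles} = (−1)^{125−45} = (−1)^80 = +1.
Zolotarev: (26|125) = +1, matching the cycle-count sign.

+1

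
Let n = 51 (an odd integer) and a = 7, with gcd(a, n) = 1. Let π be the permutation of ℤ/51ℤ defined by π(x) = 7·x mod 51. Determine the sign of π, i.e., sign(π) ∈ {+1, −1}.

-1

Orbit of 37 under x↦7x: [37, 4, 28, 43, 46, 16, 10]… (length divides ord_51(7)).
π_7 has 6 disjoint cycles with lengths [16, 16, 16, 1, 1, 1] on {0,…,50}.
6 cycles on 51: each ℓ→(−1)^(ℓ−1), product (−1)^45 = -1.
Check: (7/51) = -1 by Zolotarev.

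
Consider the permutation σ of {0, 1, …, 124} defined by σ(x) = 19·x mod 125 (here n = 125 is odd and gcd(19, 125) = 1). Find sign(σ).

Start at x=109: 109 → 71 → 99 → 6 → 114 → 41 → 29 → … (one orbit).
π_19 has 7 disjoint cycles with lengths [50, 50, 10, 10, 2, 2, 1] on {0,…,124}.
125 − 7 = 118 transpositions; sign(π) = (−1)^118 = +1.
(19|125)_J = +1 (Zolotarev's lemma cross-check).

+1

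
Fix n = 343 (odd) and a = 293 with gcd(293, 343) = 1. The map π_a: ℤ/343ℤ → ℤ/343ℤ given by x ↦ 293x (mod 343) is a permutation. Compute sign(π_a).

-1

Orbit of 244 under x↦293x: [244, 148, 146, 246, 48, 1, 293]… (length divides ord_343(293)).
Decompose π into cycles: lengths [14, 14, 14, 14, 14, 14, 14, 14, 14, 14, 14, 14, 14, 14, 14, 14, 14, 14, 14, 14, 14, 2, 2, 2, 2, 2, 2, 2, 2, 2, 2, 2, 2, 2, 2, 2, 2, 2, 2, 2, 2, 2, 2, 2, 2, 1] (46 cycles, including the fixed point 0).
sign(π) = (−1)^{n − #cycles} = (−1)^{343−46} = (−1)^297 = -1.
Zolotarev: (293|343) = -1, matching the cycle-count sign.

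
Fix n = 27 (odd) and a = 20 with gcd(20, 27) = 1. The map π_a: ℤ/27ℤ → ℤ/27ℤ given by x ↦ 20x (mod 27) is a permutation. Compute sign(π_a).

-1

Trace 5: π^k(5) = [5, 19, 2, 13, 17, 16, 23] for k=0..6.
Decompose π into cycles: lengths [18, 6, 2, 1] (4 cycles, including the fixed point 0).
sign(π) = (−1)^{n − #cycles} = (−1)^{27−4} = (−1)^23 = -1.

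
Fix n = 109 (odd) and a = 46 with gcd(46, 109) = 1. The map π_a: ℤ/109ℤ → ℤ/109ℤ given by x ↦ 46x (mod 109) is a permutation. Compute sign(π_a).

+1

Trace 46: π^k(46) = [46, 45, 108, 63, 64, 1] for k=0..5.
Cycle type of π: 6×18 + 1; total 19 cycles.
Σ(ℓ_i−1) = 109−19 = 90; sign = (−1)^90 = +1.
Check: (46/109) = +1 by Zolotarev.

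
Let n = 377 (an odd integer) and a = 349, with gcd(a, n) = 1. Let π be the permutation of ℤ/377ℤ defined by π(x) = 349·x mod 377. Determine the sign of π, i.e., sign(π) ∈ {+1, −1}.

Trace 233: π^k(233) = [233, 262, 204, 320, 88, 175, 1] for k=0..6.
The orbit structure of x ↦ 349x mod 377: 58 orbits of sizes [12, 12, 12, 12, 12, 12, 12, 12, 12, 12, 12, 12, 12, 12, 12, 12, 12, 12, 12, 12, 12, 12, 12, 12, 12, 12, 12, 12, 12, 1, 1, 1, 1, 1, 1, 1, 1, 1, 1, 1, 1, 1, 1, 1, 1, 1, 1, 1, 1, 1, 1, 1, 1, 1, 1, 1, 1, 1].
n − c = 377 − 58 = 319; sign = (−1)^319 = -1.
Check: (349/377) = -1 by Zolotarev.

-1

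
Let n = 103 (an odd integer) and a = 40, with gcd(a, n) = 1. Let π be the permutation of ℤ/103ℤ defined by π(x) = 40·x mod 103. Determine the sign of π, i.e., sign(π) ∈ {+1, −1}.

Trace 71: π^k(71) = [71, 59, 94, 52, 20, 79, 70] for k=0..6.
Decompose π into cycles: lengths [102, 1] (2 cycles, including the fixed point 0).
2 cycles on 103: each ℓ→(−1)^(ℓ−1), product (−1)^101 = -1.

-1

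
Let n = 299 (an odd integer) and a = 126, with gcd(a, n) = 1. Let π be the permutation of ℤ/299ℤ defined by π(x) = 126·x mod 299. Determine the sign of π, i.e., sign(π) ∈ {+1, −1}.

-1

Orbit of 170 under x↦126x: [170, 191, 146, 157, 48, 68, 196]… (length divides ord_299(126)).
The orbit structure of x ↦ 126x mod 299: 10 orbits of sizes [66, 66, 66, 66, 22, 3, 3, 3, 3, 1].
Σ(ℓ_i−1) = 299−10 = 289; sign = (−1)^289 = -1.
(126|299)_J = -1 (Zolotarev's lemma cross-check).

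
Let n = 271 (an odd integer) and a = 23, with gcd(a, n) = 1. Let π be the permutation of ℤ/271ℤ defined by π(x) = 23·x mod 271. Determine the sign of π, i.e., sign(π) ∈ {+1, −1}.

-1

Orbit of 102 under x↦23x: [102, 178, 29, 125, 165, 1, 23]… (length divides ord_271(23)).
Cycle type of π: 18×15 + 1; total 16 cycles.
271 − 16 = 255 transpositions; sign(π) = (−1)^255 = -1.
The Jacobi symbol (23|271) = -1 (Zolotarev) agrees.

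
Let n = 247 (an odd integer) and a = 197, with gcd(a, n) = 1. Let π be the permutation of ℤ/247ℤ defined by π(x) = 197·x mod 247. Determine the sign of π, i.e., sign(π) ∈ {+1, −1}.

-1

Orbit of 140 under x↦197x: [140, 163, 1, 197, 30, 229, 159]… (length divides ord_247(197)).
26 cycles of lengths [12, 12, 12, 12, 12, 12, 12, 12, 12, 12, 12, 12, 12, 12, 12, 12, 12, 12, 12, 3, 3, 3, 3, 3, 3, 1].
Σ(ℓ_i−1) = 247−26 = 221; sign = (−1)^221 = -1.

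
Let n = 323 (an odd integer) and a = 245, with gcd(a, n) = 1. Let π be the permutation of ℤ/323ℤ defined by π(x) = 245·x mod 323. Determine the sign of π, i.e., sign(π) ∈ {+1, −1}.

Start at x=45: 45 → 43 → 199 → 305 → 112 → 308 → 201 → … (one orbit).
The orbit structure of x ↦ 245x mod 323: 6 orbits of sizes [144, 144, 16, 9, 9, 1].
With 6 cycles on 323 points, sign = (−1)^{323−6} = -1.
Via Zolotarev, sign(π_{245}) = (245|323) = -1.

-1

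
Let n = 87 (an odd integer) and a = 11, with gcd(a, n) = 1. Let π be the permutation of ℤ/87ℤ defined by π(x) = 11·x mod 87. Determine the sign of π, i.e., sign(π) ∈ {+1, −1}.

+1

Orbit of 64 under x↦11x: [64, 8, 1, 11, 34, 26, 25]… (length divides ord_87(11)).
Decompose π into cycles: lengths [28, 28, 28, 2, 1] (5 cycles, including the fixed point 0).
sign(π) = (−1)^{n − #cycles} = (−1)^{87−5} = (−1)^82 = +1.
Via Zolotarev, sign(π_{11}) = (11|87) = +1.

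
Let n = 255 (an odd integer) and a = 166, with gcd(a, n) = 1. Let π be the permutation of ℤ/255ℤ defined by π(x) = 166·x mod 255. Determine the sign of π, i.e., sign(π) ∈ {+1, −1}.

Start at x=16: 16 → 106 → 1 → 166 → 16 (one orbit).
75 cycles of lengths [4, 4, 4, 4, 4, 4, 4, 4, 4, 4, 4, 4, 4, 4, 4, 4, 4, 4, 4, 4, 4, 4, 4, 4, 4, 4, 4, 4, 4, 4, 4, 4, 4, 4, 4, 4, 4, 4, 4, 4, 4, 4, 4, 4, 4, 4, 4, 4, 4, 4, 4, 4, 4, 4, 4, 4, 4, 4, 4, 4, 1, 1, 1, 1, 1, 1, 1, 1, 1, 1, 1, 1, 1, 1, 1].
75 cycles on 255: each ℓ→(−1)^(ℓ−1), product (−1)^180 = +1.
Zolotarev: (166|255) = +1, matching the cycle-count sign.

+1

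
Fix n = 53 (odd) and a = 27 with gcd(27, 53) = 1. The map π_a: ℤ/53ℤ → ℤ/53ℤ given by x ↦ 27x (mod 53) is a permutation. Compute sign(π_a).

Orbit of 9 under x↦27x: [9, 31, 42, 21, 37, 45, 49]… (length divides ord_53(27)).
2 cycles of lengths [52, 1].
n − c = 53 − 2 = 51; sign = (−1)^51 = -1.

-1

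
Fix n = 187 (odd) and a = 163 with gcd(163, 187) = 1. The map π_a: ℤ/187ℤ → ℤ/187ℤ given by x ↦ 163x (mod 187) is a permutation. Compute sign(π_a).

Orbit of 108 under x↦163x: [108, 26, 124, 16, 177, 53, 37]… (length divides ord_187(163)).
Decompose π into cycles: lengths [80, 80, 16, 5, 5, 1] (6 cycles, including the fixed point 0).
6 cycles on 187: each ℓ→(−1)^(ℓ−1), product (−1)^181 = -1.
Zolotarev: (163|187) = -1, matching the cycle-count sign.

-1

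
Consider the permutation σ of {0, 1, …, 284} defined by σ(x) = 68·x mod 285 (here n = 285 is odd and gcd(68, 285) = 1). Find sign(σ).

Start at x=229: 229 → 182 → 121 → 248 → 49 → 197 → 1 → … (one orbit).
Decompose π into cycles: lengths [12, 12, 12, 12, 12, 12, 12, 12, 12, 12, 12, 12, 12, 12, 12, 12, 12, 12, 6, 6, 6, 6, 6, 6, 4, 4, 4, 3, 3, 3, 3, 3, 3, 2, 1] (35 cycles, including the fixed point 0).
With 35 cycles on 285 points, sign = (−1)^{285−35} = +1.

+1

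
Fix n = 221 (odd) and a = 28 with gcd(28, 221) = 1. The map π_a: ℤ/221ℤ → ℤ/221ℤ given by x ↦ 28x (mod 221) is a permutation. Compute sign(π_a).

Trace 190: π^k(190) = [190, 16, 6, 168, 63, 217, 109] for k=0..6.
Cycle lengths of π_28 on ℤ/221ℤ: [48, 48, 48, 48, 16, 12, 1]; 7 cycles in total.
n − c = 221 − 7 = 214; sign = (−1)^214 = +1.
Zolotarev: (28|221) = +1, matching the cycle-count sign.

+1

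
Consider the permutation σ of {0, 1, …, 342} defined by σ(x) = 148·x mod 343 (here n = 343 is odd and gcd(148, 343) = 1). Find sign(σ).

Trace 295: π^k(295) = [295, 99, 246, 50, 197, 1, 148] for k=0..6.
π_148 has 91 disjoint cycles with lengths [7, 7, 7, 7, 7, 7, 7, 7, 7, 7, 7, 7, 7, 7, 7, 7, 7, 7, 7, 7, 7, 7, 7, 7, 7, 7, 7, 7, 7, 7, 7, 7, 7, 7, 7, 7, 7, 7, 7, 7, 7, 7, 1, 1, 1, 1, 1, 1, 1, 1, 1, 1, 1, 1, 1, 1, 1, 1, 1, 1, 1, 1, 1, 1, 1, 1, 1, 1, 1, 1, 1, 1, 1, 1, 1, 1, 1, 1, 1, 1, 1, 1, 1, 1, 1, 1, 1, 1, 1, 1, 1] on {0,…,342}.
With 91 cycles on 343 points, sign = (−1)^{343−91} = +1.
Via Zolotarev, sign(π_{148}) = (148|343) = +1.

+1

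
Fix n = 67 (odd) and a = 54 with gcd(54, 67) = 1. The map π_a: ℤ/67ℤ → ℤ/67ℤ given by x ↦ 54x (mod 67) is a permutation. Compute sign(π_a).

Orbit of 49 under x↦54x: [49, 33, 40, 16, 60, 24, 23]… (length divides ord_67(54)).
Decompose π into cycles: lengths [33, 33, 1] (3 cycles, including the fixed point 0).
3 cycles on 67: each ℓ→(−1)^(ℓ−1), product (−1)^64 = +1.
Zolotarev: (54|67) = +1, matching the cycle-count sign.

+1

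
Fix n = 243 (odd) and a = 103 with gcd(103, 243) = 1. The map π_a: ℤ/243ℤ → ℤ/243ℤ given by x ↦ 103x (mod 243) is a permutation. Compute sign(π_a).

+1

Orbit of 55 under x↦103x: [55, 76, 52, 10, 58, 142, 46]… (length divides ord_243(103)).
π_103 has 11 disjoint cycles with lengths [81, 81, 27, 27, 9, 9, 3, 3, 1, 1, 1] on {0,…,242}.
With 11 cycles on 243 points, sign = (−1)^{243−11} = +1.
The Jacobi symbol (103|243) = +1 (Zolotarev) agrees.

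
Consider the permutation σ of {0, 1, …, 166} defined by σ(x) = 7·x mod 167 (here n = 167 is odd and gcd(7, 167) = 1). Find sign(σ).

+1

Trace 157: π^k(157) = [157, 97, 11, 77, 38, 99, 25] for k=0..6.
π_7 has 3 disjoint cycles with lengths [83, 83, 1] on {0,…,166}.
Σ(ℓ_i−1) = 167−3 = 164; sign = (−1)^164 = +1.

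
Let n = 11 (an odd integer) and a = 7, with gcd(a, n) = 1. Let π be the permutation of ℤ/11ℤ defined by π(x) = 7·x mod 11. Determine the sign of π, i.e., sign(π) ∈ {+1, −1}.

-1

Orbit of 5 under x↦7x: [5, 2, 3, 10, 4, 6, 9]… (length divides ord_11(7)).
2 cycles of lengths [10, 1].
sign(π) = (−1)^{n − #cycles} = (−1)^{11−2} = (−1)^9 = -1.
Check: (7/11) = -1 by Zolotarev.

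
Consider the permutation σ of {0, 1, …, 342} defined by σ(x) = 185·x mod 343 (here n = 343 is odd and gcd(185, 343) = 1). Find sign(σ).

Start at x=178: 178 → 2 → 27 → 193 → 33 → 274 → 269 → … (one orbit).
Cycle type of π: 294 + 42 + 6 + 1; total 4 cycles.
343 − 4 = 339 transpositions; sign(π) = (−1)^339 = -1.

-1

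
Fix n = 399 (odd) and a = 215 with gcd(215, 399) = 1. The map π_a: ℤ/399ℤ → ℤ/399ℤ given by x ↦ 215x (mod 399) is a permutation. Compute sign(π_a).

+1

Trace 340: π^k(340) = [340, 83, 289, 290, 106, 47, 130] for k=0..6.
The orbit structure of x ↦ 215x mod 399: 27 orbits of sizes [18, 18, 18, 18, 18, 18, 18, 18, 18, 18, 18, 18, 18, 18, 18, 18, 18, 18, 18, 18, 9, 9, 6, 6, 6, 2, 1].
399 − 27 = 372 transpositions; sign(π) = (−1)^372 = +1.
The Jacobi symbol (215|399) = +1 (Zolotarev) agrees.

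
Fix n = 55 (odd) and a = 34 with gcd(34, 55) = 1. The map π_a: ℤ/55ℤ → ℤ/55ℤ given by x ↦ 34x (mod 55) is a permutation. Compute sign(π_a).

+1

Trace 34: π^k(34) = [34, 1] for k=0..1.
33 cycles of lengths [2, 2, 2, 2, 2, 2, 2, 2, 2, 2, 2, 2, 2, 2, 2, 2, 2, 2, 2, 2, 2, 2, 1, 1, 1, 1, 1, 1, 1, 1, 1, 1, 1].
n − c = 55 − 33 = 22; sign = (−1)^22 = +1.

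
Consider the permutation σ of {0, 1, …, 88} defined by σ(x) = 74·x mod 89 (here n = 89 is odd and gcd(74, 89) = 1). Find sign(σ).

-1

Trace 57: π^k(57) = [57, 35, 9, 43, 67, 63, 34] for k=0..6.
Decompose π into cycles: lengths [88, 1] (2 cycles, including the fixed point 0).
89 − 2 = 87 transpositions; sign(π) = (−1)^87 = -1.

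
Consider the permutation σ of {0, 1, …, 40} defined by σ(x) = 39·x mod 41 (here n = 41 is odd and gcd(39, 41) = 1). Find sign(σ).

Start at x=31: 31 → 20 → 1 → 39 → 4 → 33 → 16 → … (one orbit).
Decompose π into cycles: lengths [20, 20, 1] (3 cycles, including the fixed point 0).
With 3 cycles on 41 points, sign = (−1)^{41−3} = +1.
Check: (39/41) = +1 by Zolotarev.

+1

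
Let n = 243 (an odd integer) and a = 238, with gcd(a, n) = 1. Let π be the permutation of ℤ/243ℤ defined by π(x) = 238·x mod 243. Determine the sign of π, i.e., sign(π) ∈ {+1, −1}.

+1

Start at x=106: 106 → 199 → 220 → 115 → 154 → 202 → 205 → … (one orbit).
11 cycles of lengths [81, 81, 27, 27, 9, 9, 3, 3, 1, 1, 1].
n − c = 243 − 11 = 232; sign = (−1)^232 = +1.
Check: (238/243) = +1 by Zolotarev.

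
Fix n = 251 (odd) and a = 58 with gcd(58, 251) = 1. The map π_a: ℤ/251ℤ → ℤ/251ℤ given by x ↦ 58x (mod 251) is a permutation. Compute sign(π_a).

+1

Trace 119: π^k(119) = [119, 125, 222, 75, 83, 45, 100] for k=0..6.
Cycle lengths of π_58 on ℤ/251ℤ: [125, 125, 1]; 3 cycles in total.
Σ(ℓ_i−1) = 251−3 = 248; sign = (−1)^248 = +1.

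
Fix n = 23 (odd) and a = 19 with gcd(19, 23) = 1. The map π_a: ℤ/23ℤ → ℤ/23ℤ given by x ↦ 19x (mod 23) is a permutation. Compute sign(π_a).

Trace 11: π^k(11) = [11, 2, 15, 9, 10, 6, 22] for k=0..6.
Cycle type of π: 22 + 1; total 2 cycles.
23 − 2 = 21 transpositions; sign(π) = (−1)^21 = -1.
(19|23)_J = -1 (Zolotarev's lemma cross-check).

-1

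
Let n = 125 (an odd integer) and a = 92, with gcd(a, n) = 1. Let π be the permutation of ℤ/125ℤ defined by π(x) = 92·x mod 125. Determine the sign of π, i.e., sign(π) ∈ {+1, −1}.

-1

Orbit of 42 under x↦92x: [42, 114, 113, 21, 57, 119, 73]… (length divides ord_125(92)).
π_92 has 4 disjoint cycles with lengths [100, 20, 4, 1] on {0,…,124}.
Σ(ℓ_i−1) = 125−4 = 121; sign = (−1)^121 = -1.
The Jacobi symbol (92|125) = -1 (Zolotarev) agrees.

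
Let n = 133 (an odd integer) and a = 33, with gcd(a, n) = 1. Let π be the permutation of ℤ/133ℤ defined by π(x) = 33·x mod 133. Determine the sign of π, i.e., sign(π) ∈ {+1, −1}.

+1

Start at x=27: 27 → 93 → 10 → 64 → 117 → 4 → 132 → … (one orbit).
Decompose π into cycles: lengths [18, 18, 18, 18, 18, 18, 18, 6, 1] (9 cycles, including the fixed point 0).
133 − 9 = 124 transpositions; sign(π) = (−1)^124 = +1.
(33|133)_J = +1 (Zolotarev's lemma cross-check).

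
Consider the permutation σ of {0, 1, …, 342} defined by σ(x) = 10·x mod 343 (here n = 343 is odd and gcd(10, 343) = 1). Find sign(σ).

-1

Orbit of 320 under x↦10x: [320, 113, 101, 324, 153, 158, 208]… (length divides ord_343(10)).
Cycle type of π: 294 + 42 + 6 + 1; total 4 cycles.
Σ(ℓ_i−1) = 343−4 = 339; sign = (−1)^339 = -1.
(10|343)_J = -1 (Zolotarev's lemma cross-check).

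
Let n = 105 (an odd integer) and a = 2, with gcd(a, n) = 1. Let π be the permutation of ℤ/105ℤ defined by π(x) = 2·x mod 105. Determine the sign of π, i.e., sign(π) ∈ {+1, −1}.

+1

Trace 8: π^k(8) = [8, 16, 32, 64, 23, 46, 92] for k=0..6.
Decompose π into cycles: lengths [12, 12, 12, 12, 12, 12, 6, 6, 4, 4, 4, 3, 3, 2, 1] (15 cycles, including the fixed point 0).
15 cycles on 105: each ℓ→(−1)^(ℓ−1), product (−1)^90 = +1.
Via Zolotarev, sign(π_{2}) = (2|105) = +1.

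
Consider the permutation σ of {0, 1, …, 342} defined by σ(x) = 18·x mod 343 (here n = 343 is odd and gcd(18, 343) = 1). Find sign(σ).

+1

Orbit of 1 under x↦18x: [1, 18, 324]… (length divides ord_343(18)).
115 cycles of lengths [3, 3, 3, 3, 3, 3, 3, 3, 3, 3, 3, 3, 3, 3, 3, 3, 3, 3, 3, 3, 3, 3, 3, 3, 3, 3, 3, 3, 3, 3, 3, 3, 3, 3, 3, 3, 3, 3, 3, 3, 3, 3, 3, 3, 3, 3, 3, 3, 3, 3, 3, 3, 3, 3, 3, 3, 3, 3, 3, 3, 3, 3, 3, 3, 3, 3, 3, 3, 3, 3, 3, 3, 3, 3, 3, 3, 3, 3, 3, 3, 3, 3, 3, 3, 3, 3, 3, 3, 3, 3, 3, 3, 3, 3, 3, 3, 3, 3, 3, 3, 3, 3, 3, 3, 3, 3, 3, 3, 3, 3, 3, 3, 3, 3, 1].
115 cycles on 343: each ℓ→(−1)^(ℓ−1), product (−1)^228 = +1.
The Jacobi symbol (18|343) = +1 (Zolotarev) agrees.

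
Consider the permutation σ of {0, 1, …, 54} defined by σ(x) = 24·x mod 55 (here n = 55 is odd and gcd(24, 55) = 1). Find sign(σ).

Orbit of 29 under x↦24x: [29, 36, 39, 1, 24, 26, 19]… (length divides ord_55(24)).
Cycle type of π: 10×5 + 2×2 + 1; total 8 cycles.
sign(π) = (−1)^{n − #cycles} = (−1)^{55−8} = (−1)^47 = -1.

-1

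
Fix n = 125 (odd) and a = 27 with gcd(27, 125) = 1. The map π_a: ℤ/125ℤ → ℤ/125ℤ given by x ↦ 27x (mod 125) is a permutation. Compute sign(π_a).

Orbit of 86 under x↦27x: [86, 72, 69, 113, 51, 2, 54]… (length divides ord_125(27)).
4 cycles of lengths [100, 20, 4, 1].
With 4 cycles on 125 points, sign = (−1)^{125−4} = -1.
Zolotarev: (27|125) = -1, matching the cycle-count sign.

-1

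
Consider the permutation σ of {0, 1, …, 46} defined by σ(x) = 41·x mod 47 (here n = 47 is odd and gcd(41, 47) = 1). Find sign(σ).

Trace 20: π^k(20) = [20, 21, 15, 4, 23, 3, 29] for k=0..6.
2 cycles of lengths [46, 1].
n − c = 47 − 2 = 45; sign = (−1)^45 = -1.

-1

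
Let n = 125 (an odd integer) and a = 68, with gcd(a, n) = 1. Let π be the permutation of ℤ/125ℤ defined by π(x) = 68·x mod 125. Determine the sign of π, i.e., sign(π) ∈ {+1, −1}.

Trace 1: π^k(1) = [1, 68, 124, 57] for k=0..3.
Decompose π into cycles: lengths [4, 4, 4, 4, 4, 4, 4, 4, 4, 4, 4, 4, 4, 4, 4, 4, 4, 4, 4, 4, 4, 4, 4, 4, 4, 4, 4, 4, 4, 4, 4, 1] (32 cycles, including the fixed point 0).
125 − 32 = 93 transpositions; sign(π) = (−1)^93 = -1.
Check: (68/125) = -1 by Zolotarev.

-1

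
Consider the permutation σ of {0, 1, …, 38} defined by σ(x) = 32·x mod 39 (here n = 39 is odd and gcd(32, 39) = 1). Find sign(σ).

Trace 11: π^k(11) = [11, 1, 32, 10, 8, 22, 2] for k=0..6.
π_32 has 5 disjoint cycles with lengths [12, 12, 12, 2, 1] on {0,…,38}.
Σ(ℓ_i−1) = 39−5 = 34; sign = (−1)^34 = +1.

+1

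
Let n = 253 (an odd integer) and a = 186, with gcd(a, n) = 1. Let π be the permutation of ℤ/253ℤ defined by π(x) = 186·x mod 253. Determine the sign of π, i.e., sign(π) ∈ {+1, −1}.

Trace 219: π^k(219) = [219, 1, 186, 188, 54, 177, 32] for k=0..6.
The orbit structure of x ↦ 186x mod 253: 18 orbits of sizes [22, 22, 22, 22, 22, 22, 22, 22, 22, 22, 11, 11, 2, 2, 2, 2, 2, 1].
sign(π) = (−1)^{n − #cycles} = (−1)^{253−18} = (−1)^235 = -1.
Via Zolotarev, sign(π_{186}) = (186|253) = -1.

-1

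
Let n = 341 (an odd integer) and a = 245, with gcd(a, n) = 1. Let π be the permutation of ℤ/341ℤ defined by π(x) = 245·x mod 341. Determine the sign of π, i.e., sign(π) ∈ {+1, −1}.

Orbit of 245 under x↦245x: [245, 9, 159, 81, 67, 47, 262]… (length divides ord_341(245)).
Cycle lengths of π_245 on ℤ/341ℤ: [15, 15, 15, 15, 15, 15, 15, 15, 15, 15, 15, 15, 15, 15, 15, 15, 15, 15, 15, 15, 15, 15, 5, 5, 1]; 25 cycles in total.
n − c = 341 − 25 = 316; sign = (−1)^316 = +1.
(245|341)_J = +1 (Zolotarev's lemma cross-check).

+1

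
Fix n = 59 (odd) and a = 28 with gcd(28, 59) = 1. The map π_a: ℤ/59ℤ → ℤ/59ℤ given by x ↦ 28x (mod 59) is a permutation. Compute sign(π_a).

+1

Orbit of 19 under x↦28x: [19, 1, 28, 17, 4, 53, 9]… (length divides ord_59(28)).
Cycle lengths of π_28 on ℤ/59ℤ: [29, 29, 1]; 3 cycles in total.
sign(π) = (−1)^{n − #cycles} = (−1)^{59−3} = (−1)^56 = +1.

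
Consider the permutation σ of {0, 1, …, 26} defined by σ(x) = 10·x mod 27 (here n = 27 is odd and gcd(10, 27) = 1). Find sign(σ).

Orbit of 1 under x↦10x: [1, 10, 19]… (length divides ord_27(10)).
Cycle lengths of π_10 on ℤ/27ℤ: [3, 3, 3, 3, 3, 3, 1, 1, 1, 1, 1, 1, 1, 1, 1]; 15 cycles in total.
27 − 15 = 12 transpositions; sign(π) = (−1)^12 = +1.
Zolotarev: (10|27) = +1, matching the cycle-count sign.

+1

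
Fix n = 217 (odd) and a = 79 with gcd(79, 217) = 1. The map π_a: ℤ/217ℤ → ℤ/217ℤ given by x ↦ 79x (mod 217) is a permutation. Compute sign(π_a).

Orbit of 37 under x↦79x: [37, 102, 29, 121, 11, 1, 79]… (length divides ord_217(79)).
Cycle type of π: 30×7 + 3×2 + 1; total 10 cycles.
10 cycles on 217: each ℓ→(−1)^(ℓ−1), product (−1)^207 = -1.
(79|217)_J = -1 (Zolotarev's lemma cross-check).

-1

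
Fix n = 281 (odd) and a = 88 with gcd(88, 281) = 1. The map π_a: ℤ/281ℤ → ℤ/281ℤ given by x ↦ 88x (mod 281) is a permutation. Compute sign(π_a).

Trace 73: π^k(73) = [73, 242, 221, 59, 134, 271, 244] for k=0..6.
Cycle type of π: 56×5 + 1; total 6 cycles.
6 cycles on 281: each ℓ→(−1)^(ℓ−1), product (−1)^275 = -1.
(88|281)_J = -1 (Zolotarev's lemma cross-check).

-1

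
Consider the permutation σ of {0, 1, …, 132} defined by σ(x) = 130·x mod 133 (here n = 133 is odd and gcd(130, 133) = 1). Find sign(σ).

Start at x=44: 44 → 1 → 130 → 9 → 106 → 81 → 23 → … (one orbit).
Cycle type of π: 9×14 + 3×2 + 1; total 17 cycles.
133 − 17 = 116 transpositions; sign(π) = (−1)^116 = +1.
Check: (130/133) = +1 by Zolotarev.

+1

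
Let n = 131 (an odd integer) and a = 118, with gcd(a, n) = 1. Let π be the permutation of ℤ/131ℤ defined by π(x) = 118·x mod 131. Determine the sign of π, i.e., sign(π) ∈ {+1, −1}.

Trace 6: π^k(6) = [6, 53, 97, 49, 18, 28, 29] for k=0..6.
π_118 has 2 disjoint cycles with lengths [130, 1] on {0,…,130}.
Σ(ℓ_i−1) = 131−2 = 129; sign = (−1)^129 = -1.

-1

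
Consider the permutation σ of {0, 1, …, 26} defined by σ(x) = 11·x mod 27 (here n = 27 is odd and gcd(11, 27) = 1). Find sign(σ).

-1

Trace 14: π^k(14) = [14, 19, 20, 4, 17, 25, 5] for k=0..6.
π_11 has 4 disjoint cycles with lengths [18, 6, 2, 1] on {0,…,26}.
n − c = 27 − 4 = 23; sign = (−1)^23 = -1.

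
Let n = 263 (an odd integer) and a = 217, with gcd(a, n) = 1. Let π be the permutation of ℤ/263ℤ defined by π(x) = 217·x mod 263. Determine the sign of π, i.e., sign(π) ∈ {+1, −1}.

-1

Trace 151: π^k(151) = [151, 155, 234, 19, 178, 228, 32] for k=0..6.
The orbit structure of x ↦ 217x mod 263: 2 orbits of sizes [262, 1].
With 2 cycles on 263 points, sign = (−1)^{263−2} = -1.
The Jacobi symbol (217|263) = -1 (Zolotarev) agrees.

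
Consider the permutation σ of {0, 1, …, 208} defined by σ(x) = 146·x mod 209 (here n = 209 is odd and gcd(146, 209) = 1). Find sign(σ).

Trace 45: π^k(45) = [45, 91, 119, 27, 180, 155, 58] for k=0..6.
Cycle lengths of π_146 on ℤ/209ℤ: [90, 90, 18, 5, 5, 1]; 6 cycles in total.
sign(π) = (−1)^{n − #cycles} = (−1)^{209−6} = (−1)^203 = -1.
Zolotarev: (146|209) = -1, matching the cycle-count sign.

-1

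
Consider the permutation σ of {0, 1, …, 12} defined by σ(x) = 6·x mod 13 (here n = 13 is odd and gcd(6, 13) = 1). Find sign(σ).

-1

Start at x=2: 2 → 12 → 7 → 3 → 5 → 4 → 11 → … (one orbit).
2 cycles of lengths [12, 1].
sign(π) = (−1)^{n − #cycles} = (−1)^{13−2} = (−1)^11 = -1.
Zolotarev: (6|13) = -1, matching the cycle-count sign.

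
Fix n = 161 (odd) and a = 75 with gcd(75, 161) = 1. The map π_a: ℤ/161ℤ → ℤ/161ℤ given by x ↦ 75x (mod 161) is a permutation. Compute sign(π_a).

Trace 62: π^k(62) = [62, 142, 24, 29, 82, 32, 146] for k=0..6.
6 cycles of lengths [66, 66, 11, 11, 6, 1].
sign(π) = (−1)^{n − #cycles} = (−1)^{161−6} = (−1)^155 = -1.
Via Zolotarev, sign(π_{75}) = (75|161) = -1.

-1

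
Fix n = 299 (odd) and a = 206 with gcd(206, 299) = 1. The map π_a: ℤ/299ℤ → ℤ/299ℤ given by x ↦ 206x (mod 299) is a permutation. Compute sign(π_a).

Orbit of 185 under x↦206x: [185, 137, 116, 275, 139, 229, 231]… (length divides ord_299(206)).
Cycle lengths of π_206 on ℤ/299ℤ: [12, 12, 12, 12, 12, 12, 12, 12, 12, 12, 12, 12, 12, 12, 12, 12, 12, 12, 12, 12, 12, 12, 12, 2, 2, 2, 2, 2, 2, 2, 2, 2, 2, 2, 1]; 35 cycles in total.
n − c = 299 − 35 = 264; sign = (−1)^264 = +1.

+1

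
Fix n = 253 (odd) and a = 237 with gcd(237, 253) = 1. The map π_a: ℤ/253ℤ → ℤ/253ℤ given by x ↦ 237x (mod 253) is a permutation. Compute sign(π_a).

Orbit of 43 under x↦237x: [43, 71, 129, 213, 134, 133, 149]… (length divides ord_253(237)).
π_237 has 5 disjoint cycles with lengths [110, 110, 22, 10, 1] on {0,…,252}.
5 cycles on 253: each ℓ→(−1)^(ℓ−1), product (−1)^248 = +1.
Via Zolotarev, sign(π_{237}) = (237|253) = +1.

+1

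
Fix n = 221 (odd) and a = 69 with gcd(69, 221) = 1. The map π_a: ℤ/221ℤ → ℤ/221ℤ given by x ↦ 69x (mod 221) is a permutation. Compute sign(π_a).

+1

Start at x=205: 205 → 1 → 69 → 120 → 103 → 35 → 205 (one orbit).
The orbit structure of x ↦ 69x mod 221: 51 orbits of sizes [6, 6, 6, 6, 6, 6, 6, 6, 6, 6, 6, 6, 6, 6, 6, 6, 6, 6, 6, 6, 6, 6, 6, 6, 6, 6, 6, 6, 6, 6, 6, 6, 6, 6, 1, 1, 1, 1, 1, 1, 1, 1, 1, 1, 1, 1, 1, 1, 1, 1, 1].
51 cycles on 221: each ℓ→(−1)^(ℓ−1), product (−1)^170 = +1.
Zolotarev: (69|221) = +1, matching the cycle-count sign.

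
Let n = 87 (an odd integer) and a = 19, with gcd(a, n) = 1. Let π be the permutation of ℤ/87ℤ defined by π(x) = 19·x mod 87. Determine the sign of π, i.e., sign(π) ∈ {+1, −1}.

-1

Start at x=82: 82 → 79 → 22 → 70 → 25 → 40 → 64 → … (one orbit).
Cycle type of π: 28×3 + 1×3; total 6 cycles.
87 − 6 = 81 transpositions; sign(π) = (−1)^81 = -1.
The Jacobi symbol (19|87) = -1 (Zolotarev) agrees.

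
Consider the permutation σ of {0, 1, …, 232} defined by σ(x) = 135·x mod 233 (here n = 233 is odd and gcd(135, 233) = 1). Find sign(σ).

+1

Trace 76: π^k(76) = [76, 8, 148, 175, 92, 71, 32] for k=0..6.
9 cycles of lengths [29, 29, 29, 29, 29, 29, 29, 29, 1].
sign(π) = (−1)^{n − #cycles} = (−1)^{233−9} = (−1)^224 = +1.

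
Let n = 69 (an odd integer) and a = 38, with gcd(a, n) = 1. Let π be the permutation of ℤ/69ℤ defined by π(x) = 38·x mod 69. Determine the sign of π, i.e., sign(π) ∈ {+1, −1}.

+1

Start at x=68: 68 → 31 → 5 → 52 → 44 → 16 → 56 → … (one orbit).
5 cycles of lengths [22, 22, 22, 2, 1].
69 − 5 = 64 transpositions; sign(π) = (−1)^64 = +1.
(38|69)_J = +1 (Zolotarev's lemma cross-check).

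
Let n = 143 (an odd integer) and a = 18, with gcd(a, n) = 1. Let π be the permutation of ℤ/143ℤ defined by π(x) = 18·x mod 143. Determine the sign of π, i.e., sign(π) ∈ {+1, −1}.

+1

Start at x=14: 14 → 109 → 103 → 138 → 53 → 96 → 12 → … (one orbit).
The orbit structure of x ↦ 18x mod 143: 11 orbits of sizes [20, 20, 20, 20, 20, 20, 10, 4, 4, 4, 1].
n − c = 143 − 11 = 132; sign = (−1)^132 = +1.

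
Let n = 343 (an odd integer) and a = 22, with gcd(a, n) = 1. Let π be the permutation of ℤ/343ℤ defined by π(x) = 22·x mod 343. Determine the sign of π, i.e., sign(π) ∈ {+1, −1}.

+1

Trace 330: π^k(330) = [330, 57, 225, 148, 169, 288, 162] for k=0..6.
Decompose π into cycles: lengths [49, 49, 49, 49, 49, 49, 7, 7, 7, 7, 7, 7, 1, 1, 1, 1, 1, 1, 1] (19 cycles, including the fixed point 0).
Σ(ℓ_i−1) = 343−19 = 324; sign = (−1)^324 = +1.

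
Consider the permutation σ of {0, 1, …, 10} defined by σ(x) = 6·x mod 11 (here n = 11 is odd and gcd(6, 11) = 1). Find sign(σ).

-1

Trace 7: π^k(7) = [7, 9, 10, 5, 8, 4, 2] for k=0..6.
The orbit structure of x ↦ 6x mod 11: 2 orbits of sizes [10, 1].
n − c = 11 − 2 = 9; sign = (−1)^9 = -1.
Zolotarev: (6|11) = -1, matching the cycle-count sign.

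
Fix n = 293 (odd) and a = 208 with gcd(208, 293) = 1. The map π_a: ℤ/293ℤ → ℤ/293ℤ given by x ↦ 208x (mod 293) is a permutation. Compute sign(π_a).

Start at x=198: 198 → 164 → 124 → 8 → 199 → 79 → 24 → … (one orbit).
2 cycles of lengths [292, 1].
2 cycles on 293: each ℓ→(−1)^(ℓ−1), product (−1)^291 = -1.
(208|293)_J = -1 (Zolotarev's lemma cross-check).

-1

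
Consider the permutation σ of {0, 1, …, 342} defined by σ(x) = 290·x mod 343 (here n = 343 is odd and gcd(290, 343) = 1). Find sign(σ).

Start at x=323: 323 → 31 → 72 → 300 → 221 → 292 → 302 → … (one orbit).
Cycle type of π: 294 + 42 + 6 + 1; total 4 cycles.
n − c = 343 − 4 = 339; sign = (−1)^339 = -1.

-1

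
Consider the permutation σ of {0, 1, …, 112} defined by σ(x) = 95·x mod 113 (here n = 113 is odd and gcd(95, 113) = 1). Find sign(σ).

+1

Start at x=18: 18 → 15 → 69 → 1 → 95 → 98 → 44 → … (one orbit).
Cycle lengths of π_95 on ℤ/113ℤ: [8, 8, 8, 8, 8, 8, 8, 8, 8, 8, 8, 8, 8, 8, 1]; 15 cycles in total.
15 cycles on 113: each ℓ→(−1)^(ℓ−1), product (−1)^98 = +1.
Zolotarev: (95|113) = +1, matching the cycle-count sign.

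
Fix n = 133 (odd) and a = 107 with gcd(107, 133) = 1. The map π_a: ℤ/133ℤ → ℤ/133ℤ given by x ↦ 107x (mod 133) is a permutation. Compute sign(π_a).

Orbit of 107 under x↦107x: [107, 11, 113, 121, 46, 1]… (length divides ord_133(107)).
Decompose π into cycles: lengths [6, 6, 6, 6, 6, 6, 6, 6, 6, 6, 6, 6, 6, 6, 6, 6, 6, 6, 6, 6, 6, 3, 3, 1] (24 cycles, including the fixed point 0).
Σ(ℓ_i−1) = 133−24 = 109; sign = (−1)^109 = -1.

-1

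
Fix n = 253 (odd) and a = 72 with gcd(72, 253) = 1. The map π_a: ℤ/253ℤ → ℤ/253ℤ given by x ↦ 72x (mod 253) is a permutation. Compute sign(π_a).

Start at x=192: 192 → 162 → 26 → 101 → 188 → 127 → 36 → … (one orbit).
Cycle type of π: 110×2 + 11×2 + 10 + 1; total 6 cycles.
sign(π) = (−1)^{n − #cycles} = (−1)^{253−6} = (−1)^247 = -1.

-1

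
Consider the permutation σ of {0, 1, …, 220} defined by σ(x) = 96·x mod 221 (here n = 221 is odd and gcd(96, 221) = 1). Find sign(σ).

Start at x=168: 168 → 216 → 183 → 109 → 77 → 99 → 1 → … (one orbit).
Decompose π into cycles: lengths [16, 16, 16, 16, 16, 16, 16, 16, 16, 16, 16, 16, 16, 4, 4, 4, 1] (17 cycles, including the fixed point 0).
17 cycles on 221: each ℓ→(−1)^(ℓ−1), product (−1)^204 = +1.

+1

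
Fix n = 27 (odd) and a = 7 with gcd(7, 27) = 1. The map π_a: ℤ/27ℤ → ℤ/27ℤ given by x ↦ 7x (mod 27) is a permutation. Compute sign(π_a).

+1

Start at x=10: 10 → 16 → 4 → 1 → 7 → 22 → 19 → … (one orbit).
Cycle lengths of π_7 on ℤ/27ℤ: [9, 9, 3, 3, 1, 1, 1]; 7 cycles in total.
27 − 7 = 20 transpositions; sign(π) = (−1)^20 = +1.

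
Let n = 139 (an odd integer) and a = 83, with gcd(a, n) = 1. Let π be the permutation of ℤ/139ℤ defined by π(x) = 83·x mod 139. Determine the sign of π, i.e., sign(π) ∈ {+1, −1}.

Trace 136: π^k(136) = [136, 29, 44, 38, 96, 45, 121] for k=0..6.
The orbit structure of x ↦ 83x mod 139: 3 orbits of sizes [69, 69, 1].
3 cycles on 139: each ℓ→(−1)^(ℓ−1), product (−1)^136 = +1.
The Jacobi symbol (83|139) = +1 (Zolotarev) agrees.

+1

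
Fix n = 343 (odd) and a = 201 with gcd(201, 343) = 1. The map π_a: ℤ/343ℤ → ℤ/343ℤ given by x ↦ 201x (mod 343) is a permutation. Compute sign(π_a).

-1

Trace 170: π^k(170) = [170, 213, 281, 229, 67, 90, 254] for k=0..6.
Cycle lengths of π_201 on ℤ/343ℤ: [294, 42, 6, 1]; 4 cycles in total.
4 cycles on 343: each ℓ→(−1)^(ℓ−1), product (−1)^339 = -1.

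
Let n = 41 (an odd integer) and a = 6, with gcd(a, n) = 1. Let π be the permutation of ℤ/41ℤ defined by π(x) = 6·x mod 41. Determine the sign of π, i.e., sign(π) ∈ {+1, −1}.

-1

Start at x=5: 5 → 30 → 16 → 14 → 2 → 12 → 31 → … (one orbit).
The orbit structure of x ↦ 6x mod 41: 2 orbits of sizes [40, 1].
With 2 cycles on 41 points, sign = (−1)^{41−2} = -1.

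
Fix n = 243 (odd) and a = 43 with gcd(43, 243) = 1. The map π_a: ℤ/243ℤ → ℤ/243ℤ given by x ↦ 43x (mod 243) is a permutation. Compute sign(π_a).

Orbit of 91 under x↦43x: [91, 25, 103, 55, 178, 121, 100]… (length divides ord_243(43)).
Cycle type of π: 81×2 + 27×2 + 9×2 + 3×2 + 1×3; total 11 cycles.
243 − 11 = 232 transpositions; sign(π) = (−1)^232 = +1.

+1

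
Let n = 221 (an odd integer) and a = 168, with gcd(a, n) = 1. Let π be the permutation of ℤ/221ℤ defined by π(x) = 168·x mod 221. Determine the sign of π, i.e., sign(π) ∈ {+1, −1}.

+1

Orbit of 157 under x↦168x: [157, 77, 118, 155, 183, 25, 1]… (length divides ord_221(168)).
Decompose π into cycles: lengths [8, 8, 8, 8, 8, 8, 8, 8, 8, 8, 8, 8, 8, 8, 8, 8, 8, 8, 8, 8, 8, 8, 8, 8, 8, 8, 2, 2, 2, 2, 2, 2, 1] (33 cycles, including the fixed point 0).
33 cycles on 221: each ℓ→(−1)^(ℓ−1), product (−1)^188 = +1.
Zolotarev: (168|221) = +1, matching the cycle-count sign.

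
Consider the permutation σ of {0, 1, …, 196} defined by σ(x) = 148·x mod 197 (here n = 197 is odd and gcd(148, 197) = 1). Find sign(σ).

Start at x=150: 150 → 136 → 34 → 107 → 76 → 19 → 54 → … (one orbit).
Cycle type of π: 98×2 + 1; total 3 cycles.
n − c = 197 − 3 = 194; sign = (−1)^194 = +1.
(148|197)_J = +1 (Zolotarev's lemma cross-check).

+1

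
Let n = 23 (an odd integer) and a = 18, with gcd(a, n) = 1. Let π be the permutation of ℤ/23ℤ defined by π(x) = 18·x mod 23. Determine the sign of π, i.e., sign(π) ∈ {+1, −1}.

+1

Start at x=16: 16 → 12 → 9 → 1 → 18 → 2 → 13 → … (one orbit).
The orbit structure of x ↦ 18x mod 23: 3 orbits of sizes [11, 11, 1].
23 − 3 = 20 transpositions; sign(π) = (−1)^20 = +1.
(18|23)_J = +1 (Zolotarev's lemma cross-check).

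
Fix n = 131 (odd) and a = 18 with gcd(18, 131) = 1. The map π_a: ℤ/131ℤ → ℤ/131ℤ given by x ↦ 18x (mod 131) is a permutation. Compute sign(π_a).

-1

Orbit of 86 under x↦18x: [86, 107, 92, 84, 71, 99, 79]… (length divides ord_131(18)).
π_18 has 6 disjoint cycles with lengths [26, 26, 26, 26, 26, 1] on {0,…,130}.
With 6 cycles on 131 points, sign = (−1)^{131−6} = -1.
Zolotarev: (18|131) = -1, matching the cycle-count sign.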